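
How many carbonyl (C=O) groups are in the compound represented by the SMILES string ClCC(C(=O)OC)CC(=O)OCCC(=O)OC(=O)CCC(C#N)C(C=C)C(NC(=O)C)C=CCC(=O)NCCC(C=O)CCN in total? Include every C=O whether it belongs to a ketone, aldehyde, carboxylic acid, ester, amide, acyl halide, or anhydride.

CH(COOCH3): ester, 1 C=O (running total 1).
CH2COOCH2: ester, 1 C=O (running total 2).
CH2CO-O-COCH2: anhydride, 2 C=O (running total 4).
CH(NHCOCH3): amide, 1 C=O (running total 5).
CH2CONHCH2: amide, 1 C=O (running total 6).
CH(CHO): aldehyde, 1 C=O (running total 7).

7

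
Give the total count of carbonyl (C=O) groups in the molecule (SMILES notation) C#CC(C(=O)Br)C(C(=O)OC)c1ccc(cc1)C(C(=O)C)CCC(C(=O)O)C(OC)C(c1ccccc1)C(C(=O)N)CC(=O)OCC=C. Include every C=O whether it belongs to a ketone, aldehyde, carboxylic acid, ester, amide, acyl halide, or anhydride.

6

CH(COBr): acyl halide, 1 C=O (running total 1).
CH(COOCH3): ester, 1 C=O (running total 2).
CH(COCH3): ketone, 1 C=O (running total 3).
CH(COOH): carboxylic acid, 1 C=O (running total 4).
CH(CONH2): amide, 1 C=O (running total 5).
CH2COOCH2: ester, 1 C=O (running total 6).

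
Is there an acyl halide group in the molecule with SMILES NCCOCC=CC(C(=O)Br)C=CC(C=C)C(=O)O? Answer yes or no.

–NH2 on an sp³ carbon with no adjacent C=O → amine.
C–O–C with sp³ carbons on both sides and no adjacent C=O → ether.
C=C double bond → alkene.
pendant –C(=O)X: carbonyl C bonded to C and halogen → acyl halide.
C=C double bond → alkene.
pendant –CH=CH2: C=C double bond → alkene.
–COOH: carbonyl C bonded to –OH and C → carboxylic acid (the –OH is not a separate alcohol).
The CH(COBr) segment supplies the acyl halide: pendant –C(=O)X: carbonyl C bonded to C and halogen → acyl halide.

yes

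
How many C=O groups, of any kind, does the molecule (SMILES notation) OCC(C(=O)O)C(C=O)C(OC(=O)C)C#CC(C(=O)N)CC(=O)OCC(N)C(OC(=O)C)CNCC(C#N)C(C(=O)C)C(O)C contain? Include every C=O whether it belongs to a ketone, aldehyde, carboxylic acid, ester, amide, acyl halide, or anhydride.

7

CH(COOH): carboxylic acid, 1 C=O (running total 1).
CH(CHO): aldehyde, 1 C=O (running total 2).
CH(OCOCH3): ester, 1 C=O (running total 3).
CH(CONH2): amide, 1 C=O (running total 4).
CH2COOCH2: ester, 1 C=O (running total 5).
CH(OCOCH3): ester, 1 C=O (running total 6).
CH(COCH3): ketone, 1 C=O (running total 7).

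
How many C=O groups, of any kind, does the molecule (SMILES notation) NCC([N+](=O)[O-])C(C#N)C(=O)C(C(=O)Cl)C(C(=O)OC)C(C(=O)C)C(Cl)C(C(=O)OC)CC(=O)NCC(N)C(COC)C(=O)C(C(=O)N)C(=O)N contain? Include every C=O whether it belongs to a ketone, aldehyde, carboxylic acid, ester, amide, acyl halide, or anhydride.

CO: ketone, 1 C=O (running total 1).
CH(COCl): acyl halide, 1 C=O (running total 2).
CH(COOCH3): ester, 1 C=O (running total 3).
CH(COCH3): ketone, 1 C=O (running total 4).
CH(COOCH3): ester, 1 C=O (running total 5).
CH2CONHCH2: amide, 1 C=O (running total 6).
CO: ketone, 1 C=O (running total 7).
CH(CONH2): amide, 1 C=O (running total 8).
CONH2: amide, 1 C=O (running total 9).

9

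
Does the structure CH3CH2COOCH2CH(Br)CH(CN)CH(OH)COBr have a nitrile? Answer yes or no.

yes

Reading the structure from left to right:
  CH2COOCH2: –C(=O)–O–C with C on the carbonyl side → ester.
  CH(Br): halogen on an sp³ carbon → alkyl halide.
  CH(CN): pendant –C≡N: nitrile.
  CH(OH): –OH on an sp³ carbon → alcohol (secondary).
  COBr: –C(=O)Br: carbonyl C bonded to C and to a halogen → acyl halide (not alkyl halide).
The CH(CN) segment supplies the nitrile: pendant –C≡N: nitrile.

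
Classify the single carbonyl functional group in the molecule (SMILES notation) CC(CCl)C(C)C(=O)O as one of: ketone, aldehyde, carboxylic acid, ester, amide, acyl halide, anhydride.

carboxylic acid

The carbonyl is in the COOH segment: –COOH: carbonyl C bonded to –OH and C → carboxylic acid (the –OH is not a separate alcohol).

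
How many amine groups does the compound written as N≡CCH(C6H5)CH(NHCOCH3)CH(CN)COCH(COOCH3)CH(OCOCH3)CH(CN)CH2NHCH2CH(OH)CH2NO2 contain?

1

Taking each segment in turn:
  N≡C: N≡C–: carbon triple-bonded to nitrogen → nitrile.
  CH(C6H5): pendant –C6H5: benzene ring → arene.
  CH(NHCOCH3): pendant –NHC(=O)CH3: N bonded to a carbonyl → amide (not amine).
  CH(CN): pendant –C≡N: nitrile.
  CO: –C(=O)– with carbon on both sides → ketone.
  CH(COOCH3): pendant –COOCH3: carbonyl C bonded to C and –OCH3 → ester.
  CH(OCOCH3): pendant –OC(=O)CH3: an acyloxy group → ester.
  CH(CN): pendant –C≡N: nitrile.
  CH2NHCH2: C–N–C with sp³ carbons and no adjacent C=O → amine (secondary).
  CH(OH): –OH on an sp³ carbon → alcohol (secondary).
  CH2NO2: –NO2 on carbon → nitro group.
Amine appears at: CH2NHCH2 → 1.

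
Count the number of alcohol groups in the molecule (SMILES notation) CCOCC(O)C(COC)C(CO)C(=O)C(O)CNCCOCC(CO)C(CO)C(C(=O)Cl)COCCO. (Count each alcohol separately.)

6

Taking each segment in turn:
  CH2OCH2: C–O–C with sp³ carbons on both sides and no adjacent C=O → ether.
  CH(OH): –OH on an sp³ carbon → alcohol (secondary).
  CH(CH2OCH3): pendant –CH2OCH3: C–O–C linkage → ether.
  CH(CH2OH): pendant –CH2OH on an sp³ backbone C → alcohol.
  CO: –C(=O)– with carbon on both sides → ketone.
  CH(OH): –OH on an sp³ carbon → alcohol (secondary).
  CH2NHCH2: C–N–C with sp³ carbons and no adjacent C=O → amine (secondary).
  CH2OCH2: C–O–C with sp³ carbons on both sides and no adjacent C=O → ether.
  CH(CH2OH): pendant –CH2OH on an sp³ backbone C → alcohol.
  CH(CH2OH): pendant –CH2OH on an sp³ backbone C → alcohol.
  CH(COCl): pendant –C(=O)X: carbonyl C bonded to C and halogen → acyl halide.
  CH2OCH2: C–O–C with sp³ carbons on both sides and no adjacent C=O → ether.
  CH2OH: –OH on an sp³ carbon → alcohol.
Alcohol appears at: CH(OH), CH(CH2OH), CH(OH), CH(CH2OH), CH(CH2OH), CH2OH → 6.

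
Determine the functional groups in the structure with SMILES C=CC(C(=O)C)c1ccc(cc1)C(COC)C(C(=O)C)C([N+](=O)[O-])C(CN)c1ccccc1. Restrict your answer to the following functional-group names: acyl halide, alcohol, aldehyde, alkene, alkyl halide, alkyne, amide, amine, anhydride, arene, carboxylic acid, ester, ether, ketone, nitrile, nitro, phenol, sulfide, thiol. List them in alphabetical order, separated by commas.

alkene, amine, arene, ether, ketone, nitro

Reading the structure from left to right:
  CH2=CH: C=C double bond → alkene.
  CH(COCH3): pendant –COCH3: carbonyl C bonded to two carbons → ketone.
  C6H4: para-disubstituted benzene ring → arene.
  CH(CH2OCH3): pendant –CH2OCH3: C–O–C linkage → ether.
  CH(COCH3): pendant –COCH3: carbonyl C bonded to two carbons → ketone.
  CH(NO2): –NO2 on an sp³ carbon → nitro (the N=O is not a carbonyl).
  CH(CH2NH2): pendant –CH2NH2: N on sp³ C, no adjacent C=O → amine.
  C6H5: –C6H5 phenyl ring → arene.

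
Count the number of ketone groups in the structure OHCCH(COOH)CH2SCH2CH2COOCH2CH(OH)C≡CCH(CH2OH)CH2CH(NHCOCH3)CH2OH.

0

Taking each segment in turn:
  OHC: terminal –CHO: carbonyl C bonded to H and C → aldehyde.
  CH(COOH): pendant –COOH: carbonyl C bonded to C and –OH → carboxylic acid.
  CH2SCH2: C–S–C linkage → sulfide (thioether).
  CH2COOCH2: –C(=O)–O–C with C on the carbonyl side → ester.
  CH(OH): –OH on an sp³ carbon → alcohol (secondary).
  C≡C: C≡C triple bond → alkyne.
  CH(CH2OH): pendant –CH2OH on an sp³ backbone C → alcohol.
  CH(NHCOCH3): pendant –NHC(=O)CH3: N bonded to a carbonyl → amide (not amine).
  CH2OH: –OH on an sp³ carbon → alcohol.
No segment is a ketone: OHC is aldehyde, not ketone; CH(COOH) is carboxylic acid, not ketone; CH2COOCH2 is ester, not ketone. → 0.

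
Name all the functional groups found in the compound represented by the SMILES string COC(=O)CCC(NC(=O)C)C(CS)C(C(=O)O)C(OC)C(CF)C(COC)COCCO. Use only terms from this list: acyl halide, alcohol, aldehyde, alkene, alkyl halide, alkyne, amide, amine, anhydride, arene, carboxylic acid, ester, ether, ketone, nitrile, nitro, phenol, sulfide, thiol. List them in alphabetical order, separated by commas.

alcohol, alkyl halide, amide, carboxylic acid, ester, ether, thiol

Reading the structure from left to right:
  CH3OOC: CH3O–C(=O)–: carbonyl C bonded to C and to –OCH3 → ester (not ketone + ether).
  CH(NHCOCH3): pendant –NHC(=O)CH3: N bonded to a carbonyl → amide (not amine).
  CH(CH2SH): pendant –CH2SH → thiol.
  CH(COOH): pendant –COOH: carbonyl C bonded to C and –OH → carboxylic acid.
  CH(OCH3): pendant –OCH3: C–O–C with sp³ C, no adjacent C=O → ether.
  CH(CH2F): pendant –CH2X: halogen on sp³ carbon → alkyl halide.
  CH(CH2OCH3): pendant –CH2OCH3: C–O–C linkage → ether.
  CH2OCH2: C–O–C with sp³ carbons on both sides and no adjacent C=O → ether.
  CH2OH: –OH on an sp³ carbon → alcohol.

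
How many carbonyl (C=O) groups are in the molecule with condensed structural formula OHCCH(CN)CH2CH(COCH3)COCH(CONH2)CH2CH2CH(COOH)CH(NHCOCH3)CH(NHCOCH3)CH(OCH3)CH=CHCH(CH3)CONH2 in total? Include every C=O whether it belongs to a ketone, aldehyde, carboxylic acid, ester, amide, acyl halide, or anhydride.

OHC: aldehyde, 1 C=O (running total 1).
CH(COCH3): ketone, 1 C=O (running total 2).
CO: ketone, 1 C=O (running total 3).
CH(CONH2): amide, 1 C=O (running total 4).
CH(COOH): carboxylic acid, 1 C=O (running total 5).
CH(NHCOCH3): amide, 1 C=O (running total 6).
CH(NHCOCH3): amide, 1 C=O (running total 7).
CONH2: amide, 1 C=O (running total 8).

8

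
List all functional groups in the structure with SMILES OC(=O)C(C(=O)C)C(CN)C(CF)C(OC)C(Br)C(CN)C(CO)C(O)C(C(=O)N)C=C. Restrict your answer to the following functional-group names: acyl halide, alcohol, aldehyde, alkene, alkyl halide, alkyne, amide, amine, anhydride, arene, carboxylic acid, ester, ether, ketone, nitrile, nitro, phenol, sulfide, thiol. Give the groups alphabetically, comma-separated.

Reading the structure from left to right:
  HOOC: –COOH: carbonyl C bonded to –OH and C → carboxylic acid (the –OH is not a separate alcohol).
  CH(COCH3): pendant –COCH3: carbonyl C bonded to two carbons → ketone.
  CH(CH2NH2): pendant –CH2NH2: N on sp³ C, no adjacent C=O → amine.
  CH(CH2F): pendant –CH2X: halogen on sp³ carbon → alkyl halide.
  CH(OCH3): pendant –OCH3: C–O–C with sp³ C, no adjacent C=O → ether.
  CH(Br): halogen on an sp³ carbon → alkyl halide.
  CH(CH2NH2): pendant –CH2NH2: N on sp³ C, no adjacent C=O → amine.
  CH(CH2OH): pendant –CH2OH on an sp³ backbone C → alcohol.
  CH(OH): –OH on an sp³ carbon → alcohol (secondary).
  CH(CONH2): pendant –CONH2: carbonyl C bonded to C and N → amide.
  CH=CH2: C=C double bond → alkene.

alcohol, alkene, alkyl halide, amide, amine, carboxylic acid, ether, ketone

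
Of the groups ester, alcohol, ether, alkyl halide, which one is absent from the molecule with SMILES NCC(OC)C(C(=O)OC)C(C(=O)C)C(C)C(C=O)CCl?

alkyl halide: present (CH2Cl — halogen on an sp³ carbon → alkyl halide).
ester: present (CH(COOCH3) — pendant –COOCH3: carbonyl C bonded to C and –OCH3 → ester).
ether: present (CH(OCH3) — pendant –OCH3: C–O–C with sp³ C, no adjacent C=O → ether).
alcohol: no segment matches this pattern.

alcohol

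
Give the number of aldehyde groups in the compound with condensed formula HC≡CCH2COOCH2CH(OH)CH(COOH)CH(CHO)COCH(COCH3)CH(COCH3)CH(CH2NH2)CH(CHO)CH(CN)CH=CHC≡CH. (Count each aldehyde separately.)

2

Reading the structure from left to right:
  HC≡C: C≡C triple bond → alkyne.
  CH2COOCH2: –C(=O)–O–C with C on the carbonyl side → ester.
  CH(OH): –OH on an sp³ carbon → alcohol (secondary).
  CH(COOH): pendant –COOH: carbonyl C bonded to C and –OH → carboxylic acid.
  CH(CHO): pendant –CHO: carbonyl C bonded to C and H → aldehyde.
  CO: –C(=O)– with carbon on both sides → ketone.
  CH(COCH3): pendant –COCH3: carbonyl C bonded to two carbons → ketone.
  CH(COCH3): pendant –COCH3: carbonyl C bonded to two carbons → ketone.
  CH(CH2NH2): pendant –CH2NH2: N on sp³ C, no adjacent C=O → amine.
  CH(CHO): pendant –CHO: carbonyl C bonded to C and H → aldehyde.
  CH(CN): pendant –C≡N: nitrile.
  CH=CH: C=C double bond → alkene.
  C≡CH: C≡C triple bond → alkyne.
Aldehyde appears at: CH(CHO), CH(CHO) → 2.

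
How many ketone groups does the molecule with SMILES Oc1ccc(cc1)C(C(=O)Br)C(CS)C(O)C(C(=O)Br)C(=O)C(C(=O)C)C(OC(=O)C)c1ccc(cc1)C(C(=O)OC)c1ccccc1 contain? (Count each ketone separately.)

2

Reading the structure from left to right:
  HOC6H4: –OH attached directly to an aromatic ring → phenol (not alcohol); the ring itself is an arene.
  CH(COBr): pendant –C(=O)X: carbonyl C bonded to C and halogen → acyl halide.
  CH(CH2SH): pendant –CH2SH → thiol.
  CH(OH): –OH on an sp³ carbon → alcohol (secondary).
  CH(COBr): pendant –C(=O)X: carbonyl C bonded to C and halogen → acyl halide.
  CO: –C(=O)– with carbon on both sides → ketone.
  CH(COCH3): pendant –COCH3: carbonyl C bonded to two carbons → ketone.
  CH(OCOCH3): pendant –OC(=O)CH3: an acyloxy group → ester.
  C6H4: para-disubstituted benzene ring → arene.
  CH(COOCH3): pendant –COOCH3: carbonyl C bonded to C and –OCH3 → ester.
  C6H5: –C6H5 phenyl ring → arene.
Ketone appears at: CO, CH(COCH3) → 2.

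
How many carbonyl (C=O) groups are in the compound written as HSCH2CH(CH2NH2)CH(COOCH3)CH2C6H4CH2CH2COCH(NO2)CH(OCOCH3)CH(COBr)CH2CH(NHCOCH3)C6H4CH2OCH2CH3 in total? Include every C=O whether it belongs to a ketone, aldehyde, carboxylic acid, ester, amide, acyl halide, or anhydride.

5

CH(COOCH3): ester, 1 C=O (running total 1).
CO: ketone, 1 C=O (running total 2).
CH(OCOCH3): ester, 1 C=O (running total 3).
CH(COBr): acyl halide, 1 C=O (running total 4).
CH(NHCOCH3): amide, 1 C=O (running total 5).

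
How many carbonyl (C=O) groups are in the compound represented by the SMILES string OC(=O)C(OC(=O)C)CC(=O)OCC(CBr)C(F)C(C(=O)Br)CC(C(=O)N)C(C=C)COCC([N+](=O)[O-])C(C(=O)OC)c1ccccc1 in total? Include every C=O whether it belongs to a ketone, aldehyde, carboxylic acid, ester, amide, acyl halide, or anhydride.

6

HOOC: carboxylic acid, 1 C=O (running total 1).
CH(OCOCH3): ester, 1 C=O (running total 2).
CH2COOCH2: ester, 1 C=O (running total 3).
CH(COBr): acyl halide, 1 C=O (running total 4).
CH(CONH2): amide, 1 C=O (running total 5).
CH(COOCH3): ester, 1 C=O (running total 6).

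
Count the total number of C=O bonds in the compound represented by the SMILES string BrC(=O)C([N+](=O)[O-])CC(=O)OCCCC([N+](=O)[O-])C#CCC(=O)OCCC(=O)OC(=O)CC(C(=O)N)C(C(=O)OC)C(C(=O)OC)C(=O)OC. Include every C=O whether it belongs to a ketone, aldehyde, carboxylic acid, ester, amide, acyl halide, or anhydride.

9

BrCO: acyl halide, 1 C=O (running total 1).
CH2COOCH2: ester, 1 C=O (running total 2).
CH2COOCH2: ester, 1 C=O (running total 3).
CH2CO-O-COCH2: anhydride, 2 C=O (running total 5).
CH(CONH2): amide, 1 C=O (running total 6).
CH(COOCH3): ester, 1 C=O (running total 7).
CH(COOCH3): ester, 1 C=O (running total 8).
COOCH3: ester, 1 C=O (running total 9).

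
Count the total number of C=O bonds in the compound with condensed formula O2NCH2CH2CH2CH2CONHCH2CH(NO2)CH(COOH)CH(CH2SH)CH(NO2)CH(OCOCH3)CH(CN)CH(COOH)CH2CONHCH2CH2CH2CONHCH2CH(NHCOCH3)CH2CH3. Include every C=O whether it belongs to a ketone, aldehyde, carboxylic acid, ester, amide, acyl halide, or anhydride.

7

CH2CONHCH2: amide, 1 C=O (running total 1).
CH(COOH): carboxylic acid, 1 C=O (running total 2).
CH(OCOCH3): ester, 1 C=O (running total 3).
CH(COOH): carboxylic acid, 1 C=O (running total 4).
CH2CONHCH2: amide, 1 C=O (running total 5).
CH2CONHCH2: amide, 1 C=O (running total 6).
CH(NHCOCH3): amide, 1 C=O (running total 7).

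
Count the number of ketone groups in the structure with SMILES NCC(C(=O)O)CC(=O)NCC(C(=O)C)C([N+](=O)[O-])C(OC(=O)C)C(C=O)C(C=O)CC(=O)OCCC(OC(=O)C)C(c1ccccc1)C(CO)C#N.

1

–NH2 on an sp³ carbon with no adjacent C=O → amine.
pendant –COOH: carbonyl C bonded to C and –OH → carboxylic acid.
–C(=O)–N– linkage → amide (the N is not an amine).
pendant –COCH3: carbonyl C bonded to two carbons → ketone.
–NO2 on an sp³ carbon → nitro (the N=O is not a carbonyl).
pendant –OC(=O)CH3: an acyloxy group → ester.
pendant –CHO: carbonyl C bonded to C and H → aldehyde.
pendant –CHO: carbonyl C bonded to C and H → aldehyde.
–C(=O)–O–C with C on the carbonyl side → ester.
pendant –OC(=O)CH3: an acyloxy group → ester.
pendant –C6H5: benzene ring → arene.
pendant –CH2OH on an sp³ backbone C → alcohol.
–C≡N: carbon triple-bonded to nitrogen → nitrile.
Ketone appears at: CH(COCH3) → 1.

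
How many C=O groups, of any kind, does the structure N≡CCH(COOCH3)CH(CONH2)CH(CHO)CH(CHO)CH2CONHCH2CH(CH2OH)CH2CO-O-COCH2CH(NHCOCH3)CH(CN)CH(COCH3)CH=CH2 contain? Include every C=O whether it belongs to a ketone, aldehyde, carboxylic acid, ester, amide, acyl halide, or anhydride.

CH(COOCH3): ester, 1 C=O (running total 1).
CH(CONH2): amide, 1 C=O (running total 2).
CH(CHO): aldehyde, 1 C=O (running total 3).
CH(CHO): aldehyde, 1 C=O (running total 4).
CH2CONHCH2: amide, 1 C=O (running total 5).
CH2CO-O-COCH2: anhydride, 2 C=O (running total 7).
CH(NHCOCH3): amide, 1 C=O (running total 8).
CH(COCH3): ketone, 1 C=O (running total 9).

9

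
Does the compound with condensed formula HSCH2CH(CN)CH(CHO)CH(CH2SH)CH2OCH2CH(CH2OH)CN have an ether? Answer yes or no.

Working along the chain:
  HSCH2: –SH on an sp³ carbon → thiol.
  CH(CN): pendant –C≡N: nitrile.
  CH(CHO): pendant –CHO: carbonyl C bonded to C and H → aldehyde.
  CH(CH2SH): pendant –CH2SH → thiol.
  CH2OCH2: C–O–C with sp³ carbons on both sides and no adjacent C=O → ether.
  CH(CH2OH): pendant –CH2OH on an sp³ backbone C → alcohol.
  CN: –C≡N: carbon triple-bonded to nitrogen → nitrile.
The CH2OCH2 segment supplies the ether: C–O–C with sp³ carbons on both sides and no adjacent C=O → ether.

yes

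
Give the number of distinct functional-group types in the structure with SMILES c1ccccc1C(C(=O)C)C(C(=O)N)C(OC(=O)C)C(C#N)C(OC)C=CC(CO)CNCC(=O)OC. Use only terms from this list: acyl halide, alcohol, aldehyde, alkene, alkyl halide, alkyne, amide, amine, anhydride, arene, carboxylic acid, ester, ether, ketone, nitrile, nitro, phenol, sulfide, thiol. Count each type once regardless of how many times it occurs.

Working along the chain:
  C6H5: C6H5– phenyl ring → arene.
  CH(COCH3): pendant –COCH3: carbonyl C bonded to two carbons → ketone.
  CH(CONH2): pendant –CONH2: carbonyl C bonded to C and N → amide.
  CH(OCOCH3): pendant –OC(=O)CH3: an acyloxy group → ester.
  CH(CN): pendant –C≡N: nitrile.
  CH(OCH3): pendant –OCH3: C–O–C with sp³ C, no adjacent C=O → ether.
  CH=CH: C=C double bond → alkene.
  CH(CH2OH): pendant –CH2OH on an sp³ backbone C → alcohol.
  CH2NHCH2: C–N–C with sp³ carbons and no adjacent C=O → amine (secondary).
  COOCH3: –C(=O)OCH3: carbonyl C bonded to C and to –OCH3 → ester (not ketone + ether).
Distinct types present: alcohol, alkene, amide, amine, arene, ester, ether, ketone, nitrile.

9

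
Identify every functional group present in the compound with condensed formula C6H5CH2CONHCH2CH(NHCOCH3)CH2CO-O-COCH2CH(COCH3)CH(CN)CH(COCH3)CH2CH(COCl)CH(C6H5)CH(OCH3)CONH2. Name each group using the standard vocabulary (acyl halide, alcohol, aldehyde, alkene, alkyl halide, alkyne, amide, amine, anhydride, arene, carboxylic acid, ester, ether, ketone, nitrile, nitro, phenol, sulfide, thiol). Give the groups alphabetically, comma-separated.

Reading the structure from left to right:
  C6H5: C6H5– phenyl ring → arene.
  CH2CONHCH2: –C(=O)–N– linkage → amide (the N is not an amine).
  CH(NHCOCH3): pendant –NHC(=O)CH3: N bonded to a carbonyl → amide (not amine).
  CH2CO-O-COCH2: two acyl groups sharing one oxygen, –C(=O)–O–C(=O)– → anhydride.
  CH(COCH3): pendant –COCH3: carbonyl C bonded to two carbons → ketone.
  CH(CN): pendant –C≡N: nitrile.
  CH(COCH3): pendant –COCH3: carbonyl C bonded to two carbons → ketone.
  CH(COCl): pendant –C(=O)X: carbonyl C bonded to C and halogen → acyl halide.
  CH(C6H5): pendant –C6H5: benzene ring → arene.
  CH(OCH3): pendant –OCH3: C–O–C with sp³ C, no adjacent C=O → ether.
  CONH2: –C(=O)NH2: carbonyl C bonded to C and to N → amide (the N is not a separate amine).

acyl halide, amide, anhydride, arene, ether, ketone, nitrile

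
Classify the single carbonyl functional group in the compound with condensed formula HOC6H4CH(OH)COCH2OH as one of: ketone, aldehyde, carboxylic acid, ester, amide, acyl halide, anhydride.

The carbonyl is in the CO segment: –C(=O)– with carbon on both sides → ketone.

ketone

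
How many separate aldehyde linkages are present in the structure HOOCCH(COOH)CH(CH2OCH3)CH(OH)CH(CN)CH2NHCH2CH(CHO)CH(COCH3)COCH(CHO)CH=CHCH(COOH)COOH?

–COOH: carbonyl C bonded to –OH and C → carboxylic acid (the –OH is not a separate alcohol).
pendant –COOH: carbonyl C bonded to C and –OH → carboxylic acid.
pendant –CH2OCH3: C–O–C linkage → ether.
–OH on an sp³ carbon → alcohol (secondary).
pendant –C≡N: nitrile.
C–N–C with sp³ carbons and no adjacent C=O → amine (secondary).
pendant –CHO: carbonyl C bonded to C and H → aldehyde.
pendant –COCH3: carbonyl C bonded to two carbons → ketone.
–C(=O)– with carbon on both sides → ketone.
pendant –CHO: carbonyl C bonded to C and H → aldehyde.
C=C double bond → alkene.
pendant –COOH: carbonyl C bonded to C and –OH → carboxylic acid.
–COOH: carbonyl C bonded to –OH and C → carboxylic acid (the –OH is not a separate alcohol).
Aldehyde appears at: CH(CHO), CH(CHO) → 2.

2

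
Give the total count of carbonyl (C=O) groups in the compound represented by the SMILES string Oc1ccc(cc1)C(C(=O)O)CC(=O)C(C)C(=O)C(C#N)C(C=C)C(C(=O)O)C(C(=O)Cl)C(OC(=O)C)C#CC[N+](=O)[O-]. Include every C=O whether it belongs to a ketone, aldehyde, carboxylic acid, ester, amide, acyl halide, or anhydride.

CH(COOH): carboxylic acid, 1 C=O (running total 1).
CO: ketone, 1 C=O (running total 2).
CO: ketone, 1 C=O (running total 3).
CH(COOH): carboxylic acid, 1 C=O (running total 4).
CH(COCl): acyl halide, 1 C=O (running total 5).
CH(OCOCH3): ester, 1 C=O (running total 6).

6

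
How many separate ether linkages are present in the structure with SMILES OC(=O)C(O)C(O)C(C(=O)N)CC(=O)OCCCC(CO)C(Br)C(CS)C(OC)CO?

Working along the chain:
  HOOC: –COOH: carbonyl C bonded to –OH and C → carboxylic acid (the –OH is not a separate alcohol).
  CH(OH): –OH on an sp³ carbon → alcohol (secondary).
  CH(OH): –OH on an sp³ carbon → alcohol (secondary).
  CH(CONH2): pendant –CONH2: carbonyl C bonded to C and N → amide.
  CH2COOCH2: –C(=O)–O–C with C on the carbonyl side → ester.
  CH(CH2OH): pendant –CH2OH on an sp³ backbone C → alcohol.
  CH(Br): halogen on an sp³ carbon → alkyl halide.
  CH(CH2SH): pendant –CH2SH → thiol.
  CH(OCH3): pendant –OCH3: C–O–C with sp³ C, no adjacent C=O → ether.
  CH2OH: –OH on an sp³ carbon → alcohol.
Ether appears at: CH(OCH3) → 1.

1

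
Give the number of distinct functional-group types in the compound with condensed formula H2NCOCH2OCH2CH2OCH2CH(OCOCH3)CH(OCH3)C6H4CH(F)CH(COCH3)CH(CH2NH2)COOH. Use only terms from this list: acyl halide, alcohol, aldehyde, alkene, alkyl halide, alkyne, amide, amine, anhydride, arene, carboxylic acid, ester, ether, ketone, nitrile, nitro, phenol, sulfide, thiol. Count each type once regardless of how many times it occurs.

–C(=O)NH2: carbonyl C bonded to C and to N → amide (the N is not a separate amine).
C–O–C with sp³ carbons on both sides and no adjacent C=O → ether.
C–O–C with sp³ carbons on both sides and no adjacent C=O → ether.
pendant –OC(=O)CH3: an acyloxy group → ester.
pendant –OCH3: C–O–C with sp³ C, no adjacent C=O → ether.
para-disubstituted benzene ring → arene.
halogen on an sp³ carbon → alkyl halide.
pendant –COCH3: carbonyl C bonded to two carbons → ketone.
pendant –CH2NH2: N on sp³ C, no adjacent C=O → amine.
–COOH: carbonyl C bonded to –OH and C → carboxylic acid (the –OH is not a separate alcohol).
Distinct types present: alkyl halide, amide, amine, arene, carboxylic acid, ester, ether, ketone.

8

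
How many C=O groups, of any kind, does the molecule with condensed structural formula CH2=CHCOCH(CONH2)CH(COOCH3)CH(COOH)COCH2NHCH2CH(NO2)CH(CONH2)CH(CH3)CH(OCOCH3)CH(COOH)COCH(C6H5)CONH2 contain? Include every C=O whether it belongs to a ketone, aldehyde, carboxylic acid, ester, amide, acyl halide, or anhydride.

CO: ketone, 1 C=O (running total 1).
CH(CONH2): amide, 1 C=O (running total 2).
CH(COOCH3): ester, 1 C=O (running total 3).
CH(COOH): carboxylic acid, 1 C=O (running total 4).
CO: ketone, 1 C=O (running total 5).
CH(CONH2): amide, 1 C=O (running total 6).
CH(OCOCH3): ester, 1 C=O (running total 7).
CH(COOH): carboxylic acid, 1 C=O (running total 8).
CO: ketone, 1 C=O (running total 9).
CONH2: amide, 1 C=O (running total 10).

10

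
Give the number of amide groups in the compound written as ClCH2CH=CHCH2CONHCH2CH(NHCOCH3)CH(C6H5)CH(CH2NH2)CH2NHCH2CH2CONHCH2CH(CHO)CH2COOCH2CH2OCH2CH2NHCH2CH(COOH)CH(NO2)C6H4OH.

3

Reading the structure from left to right:
  ClCH2: halogen on an sp³ carbon → alkyl halide.
  CH=CH: C=C double bond → alkene.
  CH2CONHCH2: –C(=O)–N– linkage → amide (the N is not an amine).
  CH(NHCOCH3): pendant –NHC(=O)CH3: N bonded to a carbonyl → amide (not amine).
  CH(C6H5): pendant –C6H5: benzene ring → arene.
  CH(CH2NH2): pendant –CH2NH2: N on sp³ C, no adjacent C=O → amine.
  CH2NHCH2: C–N–C with sp³ carbons and no adjacent C=O → amine (secondary).
  CH2CONHCH2: –C(=O)–N– linkage → amide (the N is not an amine).
  CH(CHO): pendant –CHO: carbonyl C bonded to C and H → aldehyde.
  CH2COOCH2: –C(=O)–O–C with C on the carbonyl side → ester.
  CH2OCH2: C–O–C with sp³ carbons on both sides and no adjacent C=O → ether.
  CH2NHCH2: C–N–C with sp³ carbons and no adjacent C=O → amine (secondary).
  CH(COOH): pendant –COOH: carbonyl C bonded to C and –OH → carboxylic acid.
  CH(NO2): –NO2 on an sp³ carbon → nitro (the N=O is not a carbonyl).
  C6H4OH: –OH attached directly to an aromatic ring → phenol (not alcohol); the ring itself is an arene.
Amide appears at: CH2CONHCH2, CH(NHCOCH3), CH2CONHCH2 → 3.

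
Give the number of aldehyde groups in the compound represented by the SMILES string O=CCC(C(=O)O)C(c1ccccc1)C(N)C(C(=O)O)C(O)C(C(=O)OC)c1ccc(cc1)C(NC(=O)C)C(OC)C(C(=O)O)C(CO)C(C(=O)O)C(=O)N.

1

terminal –CHO: carbonyl C bonded to H and C → aldehyde.
pendant –COOH: carbonyl C bonded to C and –OH → carboxylic acid.
pendant –C6H5: benzene ring → arene.
–NH2 on an sp³ carbon with no adjacent C=O → amine.
pendant –COOH: carbonyl C bonded to C and –OH → carboxylic acid.
–OH on an sp³ carbon → alcohol (secondary).
pendant –COOCH3: carbonyl C bonded to C and –OCH3 → ester.
para-disubstituted benzene ring → arene.
pendant –NHC(=O)CH3: N bonded to a carbonyl → amide (not amine).
pendant –OCH3: C–O–C with sp³ C, no adjacent C=O → ether.
pendant –COOH: carbonyl C bonded to C and –OH → carboxylic acid.
pendant –CH2OH on an sp³ backbone C → alcohol.
pendant –COOH: carbonyl C bonded to C and –OH → carboxylic acid.
–C(=O)NH2: carbonyl C bonded to C and to N → amide (the N is not a separate amine).
Aldehyde appears at: OHC → 1.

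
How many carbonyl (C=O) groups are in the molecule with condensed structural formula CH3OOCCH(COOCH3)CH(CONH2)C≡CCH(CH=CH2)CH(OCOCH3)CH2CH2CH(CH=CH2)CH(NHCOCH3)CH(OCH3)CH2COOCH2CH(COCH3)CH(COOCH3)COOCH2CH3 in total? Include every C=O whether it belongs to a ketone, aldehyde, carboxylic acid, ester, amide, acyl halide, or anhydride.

9

CH3OOC: ester, 1 C=O (running total 1).
CH(COOCH3): ester, 1 C=O (running total 2).
CH(CONH2): amide, 1 C=O (running total 3).
CH(OCOCH3): ester, 1 C=O (running total 4).
CH(NHCOCH3): amide, 1 C=O (running total 5).
CH2COOCH2: ester, 1 C=O (running total 6).
CH(COCH3): ketone, 1 C=O (running total 7).
CH(COOCH3): ester, 1 C=O (running total 8).
COOCH2CH3: ester, 1 C=O (running total 9).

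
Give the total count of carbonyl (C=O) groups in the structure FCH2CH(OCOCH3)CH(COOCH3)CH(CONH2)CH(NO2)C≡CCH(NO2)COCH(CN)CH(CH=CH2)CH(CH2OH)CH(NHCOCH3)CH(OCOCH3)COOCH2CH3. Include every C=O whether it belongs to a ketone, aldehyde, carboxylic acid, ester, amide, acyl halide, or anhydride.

CH(OCOCH3): ester, 1 C=O (running total 1).
CH(COOCH3): ester, 1 C=O (running total 2).
CH(CONH2): amide, 1 C=O (running total 3).
CO: ketone, 1 C=O (running total 4).
CH(NHCOCH3): amide, 1 C=O (running total 5).
CH(OCOCH3): ester, 1 C=O (running total 6).
COOCH2CH3: ester, 1 C=O (running total 7).

7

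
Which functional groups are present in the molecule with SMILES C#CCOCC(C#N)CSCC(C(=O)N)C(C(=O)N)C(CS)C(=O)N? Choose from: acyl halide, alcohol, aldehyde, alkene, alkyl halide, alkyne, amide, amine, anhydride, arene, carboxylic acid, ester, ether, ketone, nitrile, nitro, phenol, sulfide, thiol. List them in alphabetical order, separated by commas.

alkyne, amide, ether, nitrile, sulfide, thiol

Working along the chain:
  HC≡C: C≡C triple bond → alkyne.
  CH2OCH2: C–O–C with sp³ carbons on both sides and no adjacent C=O → ether.
  CH(CN): pendant –C≡N: nitrile.
  CH2SCH2: C–S–C linkage → sulfide (thioether).
  CH(CONH2): pendant –CONH2: carbonyl C bonded to C and N → amide.
  CH(CONH2): pendant –CONH2: carbonyl C bonded to C and N → amide.
  CH(CH2SH): pendant –CH2SH → thiol.
  CONH2: –C(=O)NH2: carbonyl C bonded to C and to N → amide (the N is not a separate amine).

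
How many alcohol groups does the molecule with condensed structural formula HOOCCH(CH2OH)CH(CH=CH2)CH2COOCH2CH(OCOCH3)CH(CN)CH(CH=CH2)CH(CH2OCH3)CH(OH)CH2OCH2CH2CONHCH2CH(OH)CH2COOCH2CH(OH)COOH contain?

Reading the structure from left to right:
  HOOC: –COOH: carbonyl C bonded to –OH and C → carboxylic acid (the –OH is not a separate alcohol).
  CH(CH2OH): pendant –CH2OH on an sp³ backbone C → alcohol.
  CH(CH=CH2): pendant –CH=CH2: C=C double bond → alkene.
  CH2COOCH2: –C(=O)–O–C with C on the carbonyl side → ester.
  CH(OCOCH3): pendant –OC(=O)CH3: an acyloxy group → ester.
  CH(CN): pendant –C≡N: nitrile.
  CH(CH=CH2): pendant –CH=CH2: C=C double bond → alkene.
  CH(CH2OCH3): pendant –CH2OCH3: C–O–C linkage → ether.
  CH(OH): –OH on an sp³ carbon → alcohol (secondary).
  CH2OCH2: C–O–C with sp³ carbons on both sides and no adjacent C=O → ether.
  CH2CONHCH2: –C(=O)–N– linkage → amide (the N is not an amine).
  CH(OH): –OH on an sp³ carbon → alcohol (secondary).
  CH2COOCH2: –C(=O)–O–C with C on the carbonyl side → ester.
  CH(OH): –OH on an sp³ carbon → alcohol (secondary).
  COOH: –COOH: carbonyl C bonded to –OH and C → carboxylic acid (the –OH is not a separate alcohol).
Alcohol appears at: CH(CH2OH), CH(OH), CH(OH), CH(OH) → 4.

4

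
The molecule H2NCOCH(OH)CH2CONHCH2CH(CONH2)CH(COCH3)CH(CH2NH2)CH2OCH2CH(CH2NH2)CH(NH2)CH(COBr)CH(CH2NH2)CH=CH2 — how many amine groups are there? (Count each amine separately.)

4

Reading the structure from left to right:
  H2NCO: –C(=O)NH2: carbonyl C bonded to C and to N → amide (the N is not a separate amine).
  CH(OH): –OH on an sp³ carbon → alcohol (secondary).
  CH2CONHCH2: –C(=O)–N– linkage → amide (the N is not an amine).
  CH(CONH2): pendant –CONH2: carbonyl C bonded to C and N → amide.
  CH(COCH3): pendant –COCH3: carbonyl C bonded to two carbons → ketone.
  CH(CH2NH2): pendant –CH2NH2: N on sp³ C, no adjacent C=O → amine.
  CH2OCH2: C–O–C with sp³ carbons on both sides and no adjacent C=O → ether.
  CH(CH2NH2): pendant –CH2NH2: N on sp³ C, no adjacent C=O → amine.
  CH(NH2): –NH2 on an sp³ carbon with no adjacent C=O → amine.
  CH(COBr): pendant –C(=O)X: carbonyl C bonded to C and halogen → acyl halide.
  CH(CH2NH2): pendant –CH2NH2: N on sp³ C, no adjacent C=O → amine.
  CH=CH2: C=C double bond → alkene.
Amine appears at: CH(CH2NH2), CH(CH2NH2), CH(NH2), CH(CH2NH2) → 4.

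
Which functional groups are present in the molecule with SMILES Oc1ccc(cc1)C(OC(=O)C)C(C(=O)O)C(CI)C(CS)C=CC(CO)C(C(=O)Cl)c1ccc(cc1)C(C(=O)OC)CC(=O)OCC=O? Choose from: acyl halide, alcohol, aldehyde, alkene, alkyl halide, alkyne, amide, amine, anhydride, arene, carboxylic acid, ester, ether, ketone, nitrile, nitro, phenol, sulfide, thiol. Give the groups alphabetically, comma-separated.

acyl halide, alcohol, aldehyde, alkene, alkyl halide, arene, carboxylic acid, ester, phenol, thiol

Working along the chain:
  HOC6H4: –OH attached directly to an aromatic ring → phenol (not alcohol); the ring itself is an arene.
  CH(OCOCH3): pendant –OC(=O)CH3: an acyloxy group → ester.
  CH(COOH): pendant –COOH: carbonyl C bonded to C and –OH → carboxylic acid.
  CH(CH2I): pendant –CH2X: halogen on sp³ carbon → alkyl halide.
  CH(CH2SH): pendant –CH2SH → thiol.
  CH=CH: C=C double bond → alkene.
  CH(CH2OH): pendant –CH2OH on an sp³ backbone C → alcohol.
  CH(COCl): pendant –C(=O)X: carbonyl C bonded to C and halogen → acyl halide.
  C6H4: para-disubstituted benzene ring → arene.
  CH(COOCH3): pendant –COOCH3: carbonyl C bonded to C and –OCH3 → ester.
  CH2COOCH2: –C(=O)–O–C with C on the carbonyl side → ester.
  CHO: terminal –CHO: carbonyl C bonded to H and C → aldehyde.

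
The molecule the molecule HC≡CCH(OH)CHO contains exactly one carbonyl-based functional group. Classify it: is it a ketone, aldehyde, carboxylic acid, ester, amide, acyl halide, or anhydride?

aldehyde

The carbonyl is in the CHO segment: terminal –CHO: carbonyl C bonded to H and C → aldehyde.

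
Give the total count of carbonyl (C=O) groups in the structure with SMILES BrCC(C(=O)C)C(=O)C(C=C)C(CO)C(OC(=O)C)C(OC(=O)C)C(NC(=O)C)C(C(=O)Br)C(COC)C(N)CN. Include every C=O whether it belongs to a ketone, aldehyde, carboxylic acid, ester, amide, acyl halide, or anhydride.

CH(COCH3): ketone, 1 C=O (running total 1).
CO: ketone, 1 C=O (running total 2).
CH(OCOCH3): ester, 1 C=O (running total 3).
CH(OCOCH3): ester, 1 C=O (running total 4).
CH(NHCOCH3): amide, 1 C=O (running total 5).
CH(COBr): acyl halide, 1 C=O (running total 6).

6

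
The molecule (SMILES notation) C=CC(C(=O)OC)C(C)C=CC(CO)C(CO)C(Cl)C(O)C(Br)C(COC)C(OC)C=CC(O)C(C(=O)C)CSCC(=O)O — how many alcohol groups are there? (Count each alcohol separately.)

C=C double bond → alkene.
pendant –COOCH3: carbonyl C bonded to C and –OCH3 → ester.
C=C double bond → alkene.
pendant –CH2OH on an sp³ backbone C → alcohol.
pendant –CH2OH on an sp³ backbone C → alcohol.
halogen on an sp³ carbon → alkyl halide.
–OH on an sp³ carbon → alcohol (secondary).
halogen on an sp³ carbon → alkyl halide.
pendant –CH2OCH3: C–O–C linkage → ether.
pendant –OCH3: C–O–C with sp³ C, no adjacent C=O → ether.
C=C double bond → alkene.
–OH on an sp³ carbon → alcohol (secondary).
pendant –COCH3: carbonyl C bonded to two carbons → ketone.
C–S–C linkage → sulfide (thioether).
–COOH: carbonyl C bonded to –OH and C → carboxylic acid (the –OH is not a separate alcohol).
Alcohol appears at: CH(CH2OH), CH(CH2OH), CH(OH), CH(OH) → 4.

4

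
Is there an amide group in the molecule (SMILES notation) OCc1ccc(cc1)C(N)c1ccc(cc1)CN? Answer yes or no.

Taking each segment in turn:
  HOCH2: HO– on an sp³ carbon → alcohol.
  C6H4: para-disubstituted benzene ring → arene.
  CH(NH2): –NH2 on an sp³ carbon with no adjacent C=O → amine.
  C6H4: para-disubstituted benzene ring → arene.
  CH2NH2: –NH2 on an sp³ carbon with no adjacent C=O → amine.
The groups actually present are: alcohol, amine, arene.

no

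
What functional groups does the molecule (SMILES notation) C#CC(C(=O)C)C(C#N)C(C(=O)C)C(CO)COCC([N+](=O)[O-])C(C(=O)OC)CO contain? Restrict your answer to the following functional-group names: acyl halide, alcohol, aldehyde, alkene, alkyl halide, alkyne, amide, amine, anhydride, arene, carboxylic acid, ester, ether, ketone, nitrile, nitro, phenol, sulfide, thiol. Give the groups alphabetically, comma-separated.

Taking each segment in turn:
  HC≡C: C≡C triple bond → alkyne.
  CH(COCH3): pendant –COCH3: carbonyl C bonded to two carbons → ketone.
  CH(CN): pendant –C≡N: nitrile.
  CH(COCH3): pendant –COCH3: carbonyl C bonded to two carbons → ketone.
  CH(CH2OH): pendant –CH2OH on an sp³ backbone C → alcohol.
  CH2OCH2: C–O–C with sp³ carbons on both sides and no adjacent C=O → ether.
  CH(NO2): –NO2 on an sp³ carbon → nitro (the N=O is not a carbonyl).
  CH(COOCH3): pendant –COOCH3: carbonyl C bonded to C and –OCH3 → ester.
  CH2OH: –OH on an sp³ carbon → alcohol.

alcohol, alkyne, ester, ether, ketone, nitrile, nitro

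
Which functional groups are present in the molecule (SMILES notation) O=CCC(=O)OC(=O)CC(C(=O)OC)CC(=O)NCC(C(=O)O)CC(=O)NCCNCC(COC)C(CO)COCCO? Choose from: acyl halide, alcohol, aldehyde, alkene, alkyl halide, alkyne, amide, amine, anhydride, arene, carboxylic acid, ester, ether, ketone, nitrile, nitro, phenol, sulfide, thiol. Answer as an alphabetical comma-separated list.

alcohol, aldehyde, amide, amine, anhydride, carboxylic acid, ester, ether

Taking each segment in turn:
  OHC: terminal –CHO: carbonyl C bonded to H and C → aldehyde.
  CH2CO-O-COCH2: two acyl groups sharing one oxygen, –C(=O)–O–C(=O)– → anhydride.
  CH(COOCH3): pendant –COOCH3: carbonyl C bonded to C and –OCH3 → ester.
  CH2CONHCH2: –C(=O)–N– linkage → amide (the N is not an amine).
  CH(COOH): pendant –COOH: carbonyl C bonded to C and –OH → carboxylic acid.
  CH2CONHCH2: –C(=O)–N– linkage → amide (the N is not an amine).
  CH2NHCH2: C–N–C with sp³ carbons and no adjacent C=O → amine (secondary).
  CH(CH2OCH3): pendant –CH2OCH3: C–O–C linkage → ether.
  CH(CH2OH): pendant –CH2OH on an sp³ backbone C → alcohol.
  CH2OCH2: C–O–C with sp³ carbons on both sides and no adjacent C=O → ether.
  CH2OH: –OH on an sp³ carbon → alcohol.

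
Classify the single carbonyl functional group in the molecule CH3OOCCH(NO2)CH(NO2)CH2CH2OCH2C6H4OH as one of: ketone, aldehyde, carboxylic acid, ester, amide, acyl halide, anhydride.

The carbonyl is in the CH3OOC segment: CH3O–C(=O)–: carbonyl C bonded to C and to –OCH3 → ester (not ketone + ether).

ester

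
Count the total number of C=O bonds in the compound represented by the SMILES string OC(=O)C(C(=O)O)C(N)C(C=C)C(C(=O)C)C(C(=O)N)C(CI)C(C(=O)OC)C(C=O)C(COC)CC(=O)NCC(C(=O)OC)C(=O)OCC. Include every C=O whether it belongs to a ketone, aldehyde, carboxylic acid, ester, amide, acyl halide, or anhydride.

9

HOOC: carboxylic acid, 1 C=O (running total 1).
CH(COOH): carboxylic acid, 1 C=O (running total 2).
CH(COCH3): ketone, 1 C=O (running total 3).
CH(CONH2): amide, 1 C=O (running total 4).
CH(COOCH3): ester, 1 C=O (running total 5).
CH(CHO): aldehyde, 1 C=O (running total 6).
CH2CONHCH2: amide, 1 C=O (running total 7).
CH(COOCH3): ester, 1 C=O (running total 8).
COOCH2CH3: ester, 1 C=O (running total 9).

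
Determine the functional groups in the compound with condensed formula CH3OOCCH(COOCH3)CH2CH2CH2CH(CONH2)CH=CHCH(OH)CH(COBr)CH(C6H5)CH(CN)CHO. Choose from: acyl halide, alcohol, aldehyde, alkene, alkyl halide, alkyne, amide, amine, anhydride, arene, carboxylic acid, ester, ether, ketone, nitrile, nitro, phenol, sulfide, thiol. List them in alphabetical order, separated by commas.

acyl halide, alcohol, aldehyde, alkene, amide, arene, ester, nitrile

CH3O–C(=O)–: carbonyl C bonded to C and to –OCH3 → ester (not ketone + ether).
pendant –COOCH3: carbonyl C bonded to C and –OCH3 → ester.
pendant –CONH2: carbonyl C bonded to C and N → amide.
C=C double bond → alkene.
–OH on an sp³ carbon → alcohol (secondary).
pendant –C(=O)X: carbonyl C bonded to C and halogen → acyl halide.
pendant –C6H5: benzene ring → arene.
pendant –C≡N: nitrile.
terminal –CHO: carbonyl C bonded to H and C → aldehyde.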